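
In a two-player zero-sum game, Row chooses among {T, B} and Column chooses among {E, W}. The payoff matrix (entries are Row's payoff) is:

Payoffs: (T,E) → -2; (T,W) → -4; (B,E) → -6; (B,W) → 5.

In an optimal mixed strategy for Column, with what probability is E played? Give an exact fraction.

Row minima: T → -4, B → -6; maximin = -4.
Column maxima: E → -2, W → 5; minimax = -2.
-4 ≠ -2, so there is no saddle point; optimal play is mixed.
Let Row play T with probability p. Expected payoff against E: (-2)p + (-6)(1−p) = 4p − 6; against W: (-4)p + 5(1−p) = −9p + 5.
Setting these equal: 4p − 6 = −9p + 5 ⇒ 13p = 11 ⇒ p = 11/13, and the value is (4)·(11/13) − 6 = -34/13.
For Column: with q = P(E), equating T's and B's payoffs gives 2q − 4 = −11q + 5 ⇒ q = 9/13.

9/13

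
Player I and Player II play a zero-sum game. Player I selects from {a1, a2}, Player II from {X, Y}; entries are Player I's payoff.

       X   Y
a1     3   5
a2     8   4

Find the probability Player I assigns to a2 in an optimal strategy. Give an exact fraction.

Row minima: a1 → 3, a2 → 4; maximin = 4.
Column maxima: X → 8, Y → 5; minimax = 5.
4 ≠ 5, so there is no saddle point; optimal play is mixed.
Let Player I play a1 with probability p. Expected payoff against X: 3p + 8(1−p) = −5p + 8; against Y: 5p + 4(1−p) = p + 4.
Setting these equal: −5p + 8 = p + 4 ⇒ −6p = -4 ⇒ p = 2/3, and the value is (-5)·(2/3) + 8 = 14/3.
For Player II: with q = P(X), equating a1's and a2's payoffs gives −2q + 5 = 4q + 4 ⇒ q = 1/6.

1/3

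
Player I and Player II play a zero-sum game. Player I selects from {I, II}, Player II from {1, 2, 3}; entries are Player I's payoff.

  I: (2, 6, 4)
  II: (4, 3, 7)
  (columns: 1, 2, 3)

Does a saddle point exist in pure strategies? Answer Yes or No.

No

Row minima: I → 2, II → 3; maximin = 3.
Column maxima: 1 → 4, 2 → 6, 3 → 7; minimax = 4.
3 ≠ 4, so no pure-strategy equilibrium exists.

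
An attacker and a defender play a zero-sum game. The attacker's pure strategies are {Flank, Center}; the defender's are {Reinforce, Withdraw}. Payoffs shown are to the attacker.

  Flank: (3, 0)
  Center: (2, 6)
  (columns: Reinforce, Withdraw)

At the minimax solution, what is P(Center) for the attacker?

3/7

Row minima: Flank → 0, Center → 2; maximin = 2.
Column maxima: Reinforce → 3, Withdraw → 6; minimax = 3.
2 ≠ 3, so there is no saddle point; optimal play is mixed.
Let the attacker play Flank with probability p. Expected payoff against Reinforce: 3p + 2(1−p) = p + 2; against Withdraw: 0p + 6(1−p) = −6p + 6.
Setting these equal: p + 2 = −6p + 6 ⇒ 7p = 4 ⇒ p = 4/7, and the value is (1)·(4/7) + 2 = 18/7.
For the defender: with q = P(Reinforce), equating Flank's and Center's payoffs gives 3q = −4q + 6 ⇒ q = 6/7.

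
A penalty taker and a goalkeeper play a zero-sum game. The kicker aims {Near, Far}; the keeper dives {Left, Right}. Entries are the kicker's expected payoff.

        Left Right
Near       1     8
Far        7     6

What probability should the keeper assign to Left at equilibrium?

1/4

Row minima: Near → 1, Far → 6; maximin = 6.
Column maxima: Left → 7, Right → 8; minimax = 7.
6 ≠ 7, so there is no saddle point; optimal play is mixed.
Let the kicker play Near with probability p. Expected payoff against Left: 1p + 7(1−p) = −6p + 7; against Right: 8p + 6(1−p) = 2p + 6.
Setting these equal: −6p + 7 = 2p + 6 ⇒ −8p = -1 ⇒ p = 1/8, and the value is (-6)·(1/8) + 7 = 25/4.
For the keeper: with q = P(Left), equating Near's and Far's payoffs gives −7q + 8 = q + 6 ⇒ q = 1/4.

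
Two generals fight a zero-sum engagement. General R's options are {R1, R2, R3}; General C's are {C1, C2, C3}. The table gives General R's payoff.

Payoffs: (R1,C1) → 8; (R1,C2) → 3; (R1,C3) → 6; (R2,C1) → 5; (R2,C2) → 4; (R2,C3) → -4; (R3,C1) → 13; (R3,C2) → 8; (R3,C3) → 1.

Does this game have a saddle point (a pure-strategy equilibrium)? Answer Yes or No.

No

Row minima: R1 → 3, R2 → -4, R3 → 1; maximin = 3.
Column maxima: C1 → 13, C2 → 8, C3 → 6; minimax = 6.
3 ≠ 6, so no pure-strategy equilibrium exists.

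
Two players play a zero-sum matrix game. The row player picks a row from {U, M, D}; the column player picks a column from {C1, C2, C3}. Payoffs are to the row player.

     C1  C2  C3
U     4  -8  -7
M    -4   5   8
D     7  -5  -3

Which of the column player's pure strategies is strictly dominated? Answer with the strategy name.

C3

C2 holds the row player's payoff strictly below C3 in every row: -8 < -7, 5 < 8, -5 < -3.
So C3 is strictly dominated for the column player.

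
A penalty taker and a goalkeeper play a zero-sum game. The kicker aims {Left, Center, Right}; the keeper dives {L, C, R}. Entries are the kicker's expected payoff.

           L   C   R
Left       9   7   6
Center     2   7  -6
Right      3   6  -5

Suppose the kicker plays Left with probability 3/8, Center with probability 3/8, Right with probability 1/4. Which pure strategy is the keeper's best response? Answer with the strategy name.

If the keeper plays L, the kicker's expected payoff is (3/8)·9 + (3/8)·2 + (1/4)·3 = 39/8.
If the keeper plays C, the kicker's expected payoff is (3/8)·7 + (3/8)·7 + (1/4)·6 = 27/4.
If the keeper plays R, the kicker's expected payoff is (3/8)·6 + (3/8)·(-6) + (1/4)·(-5) = -5/4.
The keeper minimizes the kicker's payoff; the smallest is -5/4, so the best response is R.

R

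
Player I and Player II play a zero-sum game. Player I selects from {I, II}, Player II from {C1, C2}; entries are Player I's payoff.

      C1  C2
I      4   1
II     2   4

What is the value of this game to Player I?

Row minima: I → 1, II → 2; maximin = 2.
Column maxima: C1 → 4, C2 → 4; minimax = 4.
2 ≠ 4, so there is no saddle point; optimal play is mixed.
Let Player I play I with probability p. Expected payoff against C1: 4p + 2(1−p) = 2p + 2; against C2: 1p + 4(1−p) = −3p + 4.
Setting these equal: 2p + 2 = −3p + 4 ⇒ 5p = 2 ⇒ p = 2/5, and the value is (2)·(2/5) + 2 = 14/5.
For Player II: with q = P(C1), equating I's and II's payoffs gives 3q + 1 = −2q + 4 ⇒ q = 3/5.

14/5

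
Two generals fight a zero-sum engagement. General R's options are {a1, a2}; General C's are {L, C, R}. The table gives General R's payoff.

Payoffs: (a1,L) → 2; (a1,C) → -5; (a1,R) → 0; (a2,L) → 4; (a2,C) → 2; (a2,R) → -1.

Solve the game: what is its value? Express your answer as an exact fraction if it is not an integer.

Row minima: a1 → -5, a2 → -1; maximin = -1.
Column maxima: L → 4, C → 2, R → 0; minimax = 0.
-1 ≠ 0, so there is no saddle point; optimal play is mixed.
L is strictly dominated by C (it gives General R strictly more in every row), so General C never plays it.
On the remaining 2×2 (a1, a2 vs C, R):
Let General R play a1 with probability p. Expected payoff against C: (-5)p + 2(1−p) = −7p + 2; against R: 0p + (-1)(1−p) = p − 1.
Setting these equal: −7p + 2 = p − 1 ⇒ −8p = -3 ⇒ p = 3/8, and the value is (-7)·(3/8) + 2 = -5/8.
For General C: with q = P(C), equating a1's and a2's payoffs gives −5q = 3q − 1 ⇒ q = 1/8.

-5/8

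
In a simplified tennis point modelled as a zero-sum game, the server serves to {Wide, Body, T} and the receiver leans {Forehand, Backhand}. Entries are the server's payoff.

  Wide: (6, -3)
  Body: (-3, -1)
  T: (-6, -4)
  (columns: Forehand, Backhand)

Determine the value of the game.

-15/11

Row minima: Wide → -3, Body → -3, T → -6; maximin = -3.
Column maxima: Forehand → 6, Backhand → -1; minimax = -1.
-3 ≠ -1, so there is no saddle point; optimal play is mixed.
T is strictly dominated by Wide, so the server never plays it.
On the remaining 2×2 (Wide, Body vs Forehand, Backhand):
Let the server play Wide with probability p. Expected payoff against Forehand: 6p + (-3)(1−p) = 9p − 3; against Backhand: (-3)p + (-1)(1−p) = −2p − 1.
Setting these equal: 9p − 3 = −2p − 1 ⇒ 11p = 2 ⇒ p = 2/11, and the value is (9)·(2/11) − 3 = -15/11.
For the receiver: with q = P(Forehand), equating Wide's and Body's payoffs gives 9q − 3 = −2q − 1 ⇒ q = 2/11.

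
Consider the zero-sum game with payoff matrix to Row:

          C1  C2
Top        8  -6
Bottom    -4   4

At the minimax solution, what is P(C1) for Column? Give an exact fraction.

Row minima: Top → -6, Bottom → -4; maximin = -4.
Column maxima: C1 → 8, C2 → 4; minimax = 4.
-4 ≠ 4, so there is no saddle point; optimal play is mixed.
Let Row play Top with probability p. Expected payoff against C1: 8p + (-4)(1−p) = 12p − 4; against C2: (-6)p + 4(1−p) = −10p + 4.
Setting these equal: 12p − 4 = −10p + 4 ⇒ 22p = 8 ⇒ p = 4/11, and the value is (12)·(4/11) − 4 = 4/11.
For Column: with q = P(C1), equating Top's and Bottom's payoffs gives 14q − 6 = −8q + 4 ⇒ q = 5/11.

5/11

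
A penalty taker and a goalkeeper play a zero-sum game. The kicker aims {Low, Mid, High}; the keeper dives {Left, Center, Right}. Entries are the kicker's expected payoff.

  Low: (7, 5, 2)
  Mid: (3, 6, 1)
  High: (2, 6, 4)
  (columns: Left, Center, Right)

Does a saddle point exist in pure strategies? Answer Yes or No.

Row minima: Low → 2, Mid → 1, High → 2; maximin = 2.
Column maxima: Left → 7, Center → 6, Right → 4; minimax = 4.
2 ≠ 4, so no pure-strategy equilibrium exists.

No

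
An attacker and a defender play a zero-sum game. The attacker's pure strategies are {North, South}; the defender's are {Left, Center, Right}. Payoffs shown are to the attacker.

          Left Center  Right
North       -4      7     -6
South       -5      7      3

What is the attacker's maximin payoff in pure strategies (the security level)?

Row minima: North → -6, South → -5.
The best of these is -5.

-5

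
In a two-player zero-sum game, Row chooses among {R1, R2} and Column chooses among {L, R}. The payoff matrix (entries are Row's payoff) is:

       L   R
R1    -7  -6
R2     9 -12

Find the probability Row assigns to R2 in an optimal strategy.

Row minima: R1 → -7, R2 → -12; maximin = -7.
Column maxima: L → 9, R → -6; minimax = -6.
-7 ≠ -6, so there is no saddle point; optimal play is mixed.
Let Row play R1 with probability p. Expected payoff against L: (-7)p + 9(1−p) = −16p + 9; against R: (-6)p + (-12)(1−p) = 6p − 12.
Setting these equal: −16p + 9 = 6p − 12 ⇒ −22p = -21 ⇒ p = 21/22, and the value is (-16)·(21/22) + 9 = -69/11.
For Column: with q = P(L), equating R1's and R2's payoffs gives −q − 6 = 21q − 12 ⇒ q = 3/11.

1/22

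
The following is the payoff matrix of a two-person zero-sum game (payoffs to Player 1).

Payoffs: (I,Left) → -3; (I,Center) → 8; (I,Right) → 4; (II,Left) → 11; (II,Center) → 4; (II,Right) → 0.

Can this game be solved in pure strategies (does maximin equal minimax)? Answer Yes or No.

Row minima: I → -3, II → 0; maximin = 0.
Column maxima: Left → 11, Center → 8, Right → 4; minimax = 4.
0 ≠ 4, so no pure-strategy equilibrium exists.

No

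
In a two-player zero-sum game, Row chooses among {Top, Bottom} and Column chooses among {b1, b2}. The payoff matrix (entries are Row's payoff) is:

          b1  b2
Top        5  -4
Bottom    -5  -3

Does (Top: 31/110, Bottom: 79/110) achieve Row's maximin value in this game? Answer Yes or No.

No

Against b1 this mix gives (31/110)·5 + (79/110)·(-5) = -24/11.
Against b2 this mix gives (31/110)·(-4) + (79/110)·(-3) = -361/110.
Column will play b2, holding Row to -361/110. Shifting weight toward the row that does better against b2 would raise this floor (the equalizing mix achieves -35/11 against both b2 and b1), so the proposed strategy is not optimal.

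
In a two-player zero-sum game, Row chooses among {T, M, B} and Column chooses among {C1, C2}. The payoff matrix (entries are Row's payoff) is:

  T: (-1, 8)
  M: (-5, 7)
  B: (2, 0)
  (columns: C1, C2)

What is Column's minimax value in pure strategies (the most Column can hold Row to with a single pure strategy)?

Column maxima: C1 → 2, C2 → 8.
The smallest of these is 2.

2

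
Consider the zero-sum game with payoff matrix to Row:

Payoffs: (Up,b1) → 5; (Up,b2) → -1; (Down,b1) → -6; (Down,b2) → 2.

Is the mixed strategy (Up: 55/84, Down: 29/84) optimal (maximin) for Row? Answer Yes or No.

Against b1 this mix gives (55/84)·5 + (29/84)·(-6) = 101/84.
Against b2 this mix gives (55/84)·(-1) + (29/84)·2 = 1/28.
Column will play b2, holding Row to 1/28. Shifting weight toward the row that does better against b2 would raise this floor (the equalizing mix achieves 2/7 against both b2 and b1), so the proposed strategy is not optimal.

No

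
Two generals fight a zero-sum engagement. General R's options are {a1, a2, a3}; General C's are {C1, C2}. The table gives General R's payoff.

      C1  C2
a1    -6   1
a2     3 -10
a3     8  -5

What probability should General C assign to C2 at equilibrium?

Row minima: a1 → -6, a2 → -10, a3 → -5; maximin = -5.
Column maxima: C1 → 8, C2 → 1; minimax = 1.
-5 ≠ 1, so there is no saddle point; optimal play is mixed.
a2 is strictly dominated by a3, so General R never plays it.
On the remaining 2×2 (a1, a3 vs C1, C2):
Let General R play a1 with probability p. Expected payoff against C1: (-6)p + 8(1−p) = −14p + 8; against C2: 1p + (-5)(1−p) = 6p − 5.
Setting these equal: −14p + 8 = 6p − 5 ⇒ −20p = -13 ⇒ p = 13/20, and the value is (-14)·(13/20) + 8 = -11/10.
For General C: with q = P(C1), equating a1's and a3's payoffs gives −7q + 1 = 13q − 5 ⇒ q = 3/10.

7/10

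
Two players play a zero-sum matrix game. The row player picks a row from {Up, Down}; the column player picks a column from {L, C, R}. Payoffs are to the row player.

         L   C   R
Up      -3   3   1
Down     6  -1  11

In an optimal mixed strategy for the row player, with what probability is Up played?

Row minima: Up → -3, Down → -1; maximin = -1.
Column maxima: L → 6, C → 3, R → 11; minimax = 3.
-1 ≠ 3, so there is no saddle point; optimal play is mixed.
R is strictly dominated by L (it gives the row player strictly more in every row), so the column player never plays it.
On the remaining 2×2 (Up, Down vs L, C):
Let the row player play Up with probability p. Expected payoff against L: (-3)p + 6(1−p) = −9p + 6; against C: 3p + (-1)(1−p) = 4p − 1.
Setting these equal: −9p + 6 = 4p − 1 ⇒ −13p = -7 ⇒ p = 7/13, and the value is (-9)·(7/13) + 6 = 15/13.
For the column player: with q = P(L), equating Up's and Down's payoffs gives −6q + 3 = 7q − 1 ⇒ q = 4/13.

7/13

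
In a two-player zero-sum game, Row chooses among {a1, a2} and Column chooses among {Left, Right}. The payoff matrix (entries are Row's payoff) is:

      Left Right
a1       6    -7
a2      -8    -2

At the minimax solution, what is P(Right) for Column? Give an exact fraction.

Row minima: a1 → -7, a2 → -8; maximin = -7.
Column maxima: Left → 6, Right → -2; minimax = -2.
-7 ≠ -2, so there is no saddle point; optimal play is mixed.
Let Row play a1 with probability p. Expected payoff against Left: 6p + (-8)(1−p) = 14p − 8; against Right: (-7)p + (-2)(1−p) = −5p − 2.
Setting these equal: 14p − 8 = −5p − 2 ⇒ 19p = 6 ⇒ p = 6/19, and the value is (14)·(6/19) − 8 = -68/19.
For Column: with q = P(Left), equating a1's and a2's payoffs gives 13q − 7 = −6q − 2 ⇒ q = 5/19.

14/19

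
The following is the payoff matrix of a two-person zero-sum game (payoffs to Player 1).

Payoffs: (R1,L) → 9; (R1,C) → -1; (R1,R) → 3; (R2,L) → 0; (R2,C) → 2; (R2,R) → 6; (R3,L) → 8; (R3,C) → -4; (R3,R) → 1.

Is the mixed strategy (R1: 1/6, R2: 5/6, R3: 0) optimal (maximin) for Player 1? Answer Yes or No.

Yes

Against L this mix gives (1/6)·9 + (5/6)·0 = 3/2.
Against C this mix gives (1/6)·(-1) + (5/6)·2 = 3/2.
Against R this mix gives (1/6)·3 + (5/6)·6 = 11/2.
All of Player 2's active replies (L, C) yield 3/2, and no column does worse for Player 1. The mix makes Player 2 indifferent and guarantees 3/2, so it is optimal.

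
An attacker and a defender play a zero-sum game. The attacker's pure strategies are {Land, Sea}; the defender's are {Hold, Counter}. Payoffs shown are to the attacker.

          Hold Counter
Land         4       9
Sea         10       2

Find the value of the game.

Row minima: Land → 4, Sea → 2; maximin = 4.
Column maxima: Hold → 10, Counter → 9; minimax = 9.
4 ≠ 9, so there is no saddle point; optimal play is mixed.
Let the attacker play Land with probability p. Expected payoff against Hold: 4p + 10(1−p) = −6p + 10; against Counter: 9p + 2(1−p) = 7p + 2.
Setting these equal: −6p + 10 = 7p + 2 ⇒ −13p = -8 ⇒ p = 8/13, and the value is (-6)·(8/13) + 10 = 82/13.
For the defender: with q = P(Hold), equating Land's and Sea's payoffs gives −5q + 9 = 8q + 2 ⇒ q = 7/13.

82/13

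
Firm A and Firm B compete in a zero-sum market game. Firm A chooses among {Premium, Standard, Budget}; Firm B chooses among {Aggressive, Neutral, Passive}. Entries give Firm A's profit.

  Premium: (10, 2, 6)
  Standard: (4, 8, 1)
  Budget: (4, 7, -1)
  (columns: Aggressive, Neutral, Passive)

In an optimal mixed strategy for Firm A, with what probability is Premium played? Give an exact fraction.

7/11

Row minima: Premium → 2, Standard → 1, Budget → -1; maximin = 2.
Column maxima: Aggressive → 10, Neutral → 8, Passive → 6; minimax = 6.
2 ≠ 6, so there is no saddle point; optimal play is mixed.
Aggressive is strictly dominated by Passive (it gives Firm A strictly more in every row), so Firm B never plays it.
With Aggressive eliminated, Budget is strictly dominated by Standard (Standard gives Firm A strictly more in every remaining column), so Firm A never plays it.
On the remaining 2×2 (Premium, Standard vs Neutral, Passive):
Let Firm A play Premium with probability p. Expected payoff against Neutral: 2p + 8(1−p) = −6p + 8; against Passive: 6p + 1(1−p) = 5p + 1.
Setting these equal: −6p + 8 = 5p + 1 ⇒ −11p = -7 ⇒ p = 7/11, and the value is (-6)·(7/11) + 8 = 46/11.
For Firm B: with q = P(Neutral), equating Premium's and Standard's payoffs gives −4q + 6 = 7q + 1 ⇒ q = 5/11.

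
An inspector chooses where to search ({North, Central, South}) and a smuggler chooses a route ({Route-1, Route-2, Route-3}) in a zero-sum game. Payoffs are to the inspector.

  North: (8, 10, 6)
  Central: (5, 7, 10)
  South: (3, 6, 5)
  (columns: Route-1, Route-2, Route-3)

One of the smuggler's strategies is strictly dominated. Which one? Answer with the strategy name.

Route-1 holds the inspector's payoff strictly below Route-2 in every row: 8 < 10, 5 < 7, 3 < 6.
So Route-2 is strictly dominated for the smuggler.

Route-2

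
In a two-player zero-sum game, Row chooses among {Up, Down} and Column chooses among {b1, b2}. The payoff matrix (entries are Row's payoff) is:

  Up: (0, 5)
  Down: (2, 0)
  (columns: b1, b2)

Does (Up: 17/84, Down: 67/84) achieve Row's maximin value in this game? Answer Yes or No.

Against b1 this mix gives (17/84)·0 + (67/84)·2 = 67/42.
Against b2 this mix gives (17/84)·5 + (67/84)·0 = 85/84.
Column will play b2, holding Row to 85/84. Shifting weight toward the row that does better against b2 would raise this floor (the equalizing mix achieves 10/7 against both b2 and b1), so the proposed strategy is not optimal.

No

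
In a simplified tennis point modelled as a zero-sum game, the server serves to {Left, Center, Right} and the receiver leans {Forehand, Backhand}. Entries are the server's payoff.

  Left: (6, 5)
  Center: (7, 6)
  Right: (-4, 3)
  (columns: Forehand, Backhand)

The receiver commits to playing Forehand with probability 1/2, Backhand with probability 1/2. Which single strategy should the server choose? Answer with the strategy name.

Center

Expected payoff of Left: (1/2)·6 + (1/2)·5 = 11/2.
Expected payoff of Center: (1/2)·7 + (1/2)·6 = 13/2.
Expected payoff of Right: (1/2)·(-4) + (1/2)·3 = -1/2.
The largest is 13/2, so the server's best response is Center.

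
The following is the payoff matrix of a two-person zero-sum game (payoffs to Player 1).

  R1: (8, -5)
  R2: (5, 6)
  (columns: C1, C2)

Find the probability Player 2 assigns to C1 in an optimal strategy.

Row minima: R1 → -5, R2 → 5; maximin = 5.
Column maxima: C1 → 8, C2 → 6; minimax = 6.
5 ≠ 6, so there is no saddle point; optimal play is mixed.
Let Player 1 play R1 with probability p. Expected payoff against C1: 8p + 5(1−p) = 3p + 5; against C2: (-5)p + 6(1−p) = −11p + 6.
Setting these equal: 3p + 5 = −11p + 6 ⇒ 14p = 1 ⇒ p = 1/14, and the value is (3)·(1/14) + 5 = 73/14.
For Player 2: with q = P(C1), equating R1's and R2's payoffs gives 13q − 5 = −q + 6 ⇒ q = 11/14.

11/14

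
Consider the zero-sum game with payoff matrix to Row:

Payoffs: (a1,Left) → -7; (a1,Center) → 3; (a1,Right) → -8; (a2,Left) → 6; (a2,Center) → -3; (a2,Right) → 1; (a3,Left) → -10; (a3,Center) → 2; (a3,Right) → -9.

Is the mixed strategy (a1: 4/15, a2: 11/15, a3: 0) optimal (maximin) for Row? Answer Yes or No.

Against Left this mix gives (4/15)·(-7) + (11/15)·6 = 38/15.
Against Center this mix gives (4/15)·3 + (11/15)·(-3) = -7/5.
Against Right this mix gives (4/15)·(-8) + (11/15)·1 = -7/5.
All of Column's active replies (Center, Right) yield -7/5, and no column does worse for Row. The mix makes Column indifferent and guarantees -7/5, so it is optimal.

Yes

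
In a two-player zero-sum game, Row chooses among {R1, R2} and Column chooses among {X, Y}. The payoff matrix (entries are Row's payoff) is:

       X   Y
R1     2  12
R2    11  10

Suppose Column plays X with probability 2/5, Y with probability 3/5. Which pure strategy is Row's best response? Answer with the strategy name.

Expected payoff of R1: (2/5)·2 + (3/5)·12 = 8.
Expected payoff of R2: (2/5)·11 + (3/5)·10 = 52/5.
The largest is 52/5, so Row's best response is R2.

R2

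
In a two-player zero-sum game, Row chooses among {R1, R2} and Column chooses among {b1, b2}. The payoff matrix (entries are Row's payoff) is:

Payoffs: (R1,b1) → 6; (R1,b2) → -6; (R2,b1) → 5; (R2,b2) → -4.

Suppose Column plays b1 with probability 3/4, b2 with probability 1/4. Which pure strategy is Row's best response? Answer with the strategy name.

R1

Expected payoff of R1: (3/4)·6 + (1/4)·(-6) = 3.
Expected payoff of R2: (3/4)·5 + (1/4)·(-4) = 11/4.
The largest is 3, so Row's best response is R1.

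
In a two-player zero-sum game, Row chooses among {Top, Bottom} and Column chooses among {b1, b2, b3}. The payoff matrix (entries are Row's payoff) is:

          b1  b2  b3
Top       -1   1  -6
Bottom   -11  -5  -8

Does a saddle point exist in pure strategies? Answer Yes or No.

Row minima: Top → -6, Bottom → -11; maximin = -6.
Column maxima: b1 → -1, b2 → 1, b3 → -6; minimax = -6.
maximin = minimax = -6, so a saddle point exists.

Yes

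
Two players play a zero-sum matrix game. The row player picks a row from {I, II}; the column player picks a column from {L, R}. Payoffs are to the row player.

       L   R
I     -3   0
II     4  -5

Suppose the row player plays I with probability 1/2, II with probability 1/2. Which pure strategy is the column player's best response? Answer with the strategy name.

If the column player plays L, the row player's expected payoff is (1/2)·(-3) + (1/2)·4 = 1/2.
If the column player plays R, the row player's expected payoff is (1/2)·0 + (1/2)·(-5) = -5/2.
The column player minimizes the row player's payoff; the smallest is -5/2, so the best response is R.

R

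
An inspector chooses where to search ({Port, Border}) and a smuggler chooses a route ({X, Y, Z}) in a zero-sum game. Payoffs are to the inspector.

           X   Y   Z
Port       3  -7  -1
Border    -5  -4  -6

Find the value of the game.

Row minima: Port → -7, Border → -6; maximin = -6.
Column maxima: X → 3, Y → -4, Z → -1; minimax = -4.
-6 ≠ -4, so there is no saddle point; optimal play is mixed.
X is strictly dominated by Z (it gives the inspector strictly more in every row), so the smuggler never plays it.
On the remaining 2×2 (Port, Border vs Y, Z):
Let the inspector play Port with probability p. Expected payoff against Y: (-7)p + (-4)(1−p) = −3p − 4; against Z: (-1)p + (-6)(1−p) = 5p − 6.
Setting these equal: −3p − 4 = 5p − 6 ⇒ −8p = -2 ⇒ p = 1/4, and the value is (-3)·(1/4) − 4 = -19/4.
For the smuggler: with q = P(Y), equating Port's and Border's payoffs gives −6q − 1 = 2q − 6 ⇒ q = 5/8.

-19/4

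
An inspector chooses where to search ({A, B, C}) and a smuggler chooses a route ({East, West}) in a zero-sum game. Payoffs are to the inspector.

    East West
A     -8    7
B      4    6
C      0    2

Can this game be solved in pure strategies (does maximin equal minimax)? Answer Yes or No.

Row minima: A → -8, B → 4, C → 0; maximin = 4.
Column maxima: East → 4, West → 7; minimax = 4.
maximin = minimax = 4, so a saddle point exists.

Yes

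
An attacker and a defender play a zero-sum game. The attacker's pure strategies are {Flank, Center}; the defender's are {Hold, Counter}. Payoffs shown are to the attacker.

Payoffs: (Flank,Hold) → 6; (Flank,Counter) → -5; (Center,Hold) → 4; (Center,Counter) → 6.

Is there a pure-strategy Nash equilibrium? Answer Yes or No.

No

Row minima: Flank → -5, Center → 4; maximin = 4.
Column maxima: Hold → 6, Counter → 6; minimax = 6.
4 ≠ 6, so no pure-strategy equilibrium exists.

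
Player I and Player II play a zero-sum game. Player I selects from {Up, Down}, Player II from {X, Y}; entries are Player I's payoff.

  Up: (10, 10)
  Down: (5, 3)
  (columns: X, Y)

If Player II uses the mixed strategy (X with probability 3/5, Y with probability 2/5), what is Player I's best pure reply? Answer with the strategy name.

Expected payoff of Up: (3/5)·10 + (2/5)·10 = 10.
Expected payoff of Down: (3/5)·5 + (2/5)·3 = 21/5.
The largest is 10, so Player I's best response is Up.

Up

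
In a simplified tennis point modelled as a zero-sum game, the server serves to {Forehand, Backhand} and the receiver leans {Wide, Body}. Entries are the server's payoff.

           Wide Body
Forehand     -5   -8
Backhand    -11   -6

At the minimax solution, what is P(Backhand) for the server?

3/8

Row minima: Forehand → -8, Backhand → -11; maximin = -8.
Column maxima: Wide → -5, Body → -6; minimax = -6.
-8 ≠ -6, so there is no saddle point; optimal play is mixed.
Let the server play Forehand with probability p. Expected payoff against Wide: (-5)p + (-11)(1−p) = 6p − 11; against Body: (-8)p + (-6)(1−p) = −2p − 6.
Setting these equal: 6p − 11 = −2p − 6 ⇒ 8p = 5 ⇒ p = 5/8, and the value is (6)·(5/8) − 11 = -29/4.
For the receiver: with q = P(Wide), equating Forehand's and Backhand's payoffs gives 3q − 8 = −5q − 6 ⇒ q = 1/4.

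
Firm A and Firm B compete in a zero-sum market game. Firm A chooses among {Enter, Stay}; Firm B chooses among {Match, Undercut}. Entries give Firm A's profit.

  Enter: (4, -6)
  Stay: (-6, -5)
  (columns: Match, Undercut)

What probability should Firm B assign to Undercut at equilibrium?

Row minima: Enter → -6, Stay → -6; maximin = -6.
Column maxima: Match → 4, Undercut → -5; minimax = -5.
-6 ≠ -5, so there is no saddle point; optimal play is mixed.
Let Firm A play Enter with probability p. Expected payoff against Match: 4p + (-6)(1−p) = 10p − 6; against Undercut: (-6)p + (-5)(1−p) = −p − 5.
Setting these equal: 10p − 6 = −p − 5 ⇒ 11p = 1 ⇒ p = 1/11, and the value is (10)·(1/11) − 6 = -56/11.
For Firm B: with q = P(Match), equating Enter's and Stay's payoffs gives 10q − 6 = −q − 5 ⇒ q = 1/11.

10/11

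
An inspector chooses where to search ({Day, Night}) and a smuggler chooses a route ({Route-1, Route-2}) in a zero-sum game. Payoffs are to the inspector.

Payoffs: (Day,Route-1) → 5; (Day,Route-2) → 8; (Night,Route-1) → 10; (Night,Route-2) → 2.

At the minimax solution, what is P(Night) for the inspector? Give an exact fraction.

Row minima: Day → 5, Night → 2; maximin = 5.
Column maxima: Route-1 → 10, Route-2 → 8; minimax = 8.
5 ≠ 8, so there is no saddle point; optimal play is mixed.
Let the inspector play Day with probability p. Expected payoff against Route-1: 5p + 10(1−p) = −5p + 10; against Route-2: 8p + 2(1−p) = 6p + 2.
Setting these equal: −5p + 10 = 6p + 2 ⇒ −11p = -8 ⇒ p = 8/11, and the value is (-5)·(8/11) + 10 = 70/11.
For the smuggler: with q = P(Route-1), equating Day's and Night's payoffs gives −3q + 8 = 8q + 2 ⇒ q = 6/11.

3/11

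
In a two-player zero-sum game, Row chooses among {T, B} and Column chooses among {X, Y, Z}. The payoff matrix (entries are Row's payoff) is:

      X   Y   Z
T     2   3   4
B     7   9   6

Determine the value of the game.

Row minima: T → 2, B → 6; maximin = 6.
Column maxima: X → 7, Y → 9, Z → 6; minimax = 6.
Since maximin = minimax = 6, there is a saddle point and the value is 6.

6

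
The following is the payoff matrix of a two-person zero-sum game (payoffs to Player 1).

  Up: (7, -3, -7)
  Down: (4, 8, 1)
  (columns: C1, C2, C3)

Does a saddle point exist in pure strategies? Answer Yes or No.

Yes

Row minima: Up → -7, Down → 1; maximin = 1.
Column maxima: C1 → 7, C2 → 8, C3 → 1; minimax = 1.
maximin = minimax = 1, so a saddle point exists.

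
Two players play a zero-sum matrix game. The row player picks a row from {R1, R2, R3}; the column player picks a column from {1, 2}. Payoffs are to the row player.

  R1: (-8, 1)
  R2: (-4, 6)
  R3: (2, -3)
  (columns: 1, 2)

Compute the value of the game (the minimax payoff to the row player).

0

Row minima: R1 → -8, R2 → -4, R3 → -3; maximin = -3.
Column maxima: 1 → 2, 2 → 6; minimax = 2.
-3 ≠ 2, so there is no saddle point; optimal play is mixed.
R1 is strictly dominated by R2, so the row player never plays it.
On the remaining 2×2 (R2, R3 vs 1, 2):
Let the row player play R2 with probability p. Expected payoff against 1: (-4)p + 2(1−p) = −6p + 2; against 2: 6p + (-3)(1−p) = 9p − 3.
Setting these equal: −6p + 2 = 9p − 3 ⇒ −15p = -5 ⇒ p = 1/3, and the value is (-6)·(1/3) + 2 = 0.
For the column player: with q = P(1), equating R2's and R3's payoffs gives −10q + 6 = 5q − 3 ⇒ q = 3/5.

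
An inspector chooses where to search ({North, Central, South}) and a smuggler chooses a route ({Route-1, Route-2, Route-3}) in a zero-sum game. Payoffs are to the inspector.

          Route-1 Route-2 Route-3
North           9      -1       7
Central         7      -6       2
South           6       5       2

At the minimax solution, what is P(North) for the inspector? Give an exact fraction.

Row minima: North → -1, Central → -6, South → 2; maximin = 2.
Column maxima: Route-1 → 9, Route-2 → 5, Route-3 → 7; minimax = 5.
2 ≠ 5, so there is no saddle point; optimal play is mixed.
Central is strictly dominated by North, so the inspector never plays it.
Route-1 is strictly dominated by Route-2 (it gives the inspector strictly more in every row), so the smuggler never plays it.
On the remaining 2×2 (North, South vs Route-2, Route-3):
Let the inspector play North with probability p. Expected payoff against Route-2: (-1)p + 5(1−p) = −6p + 5; against Route-3: 7p + 2(1−p) = 5p + 2.
Setting these equal: −6p + 5 = 5p + 2 ⇒ −11p = -3 ⇒ p = 3/11, and the value is (-6)·(3/11) + 5 = 37/11.
For the smuggler: with q = P(Route-2), equating North's and South's payoffs gives −8q + 7 = 3q + 2 ⇒ q = 5/11.

3/11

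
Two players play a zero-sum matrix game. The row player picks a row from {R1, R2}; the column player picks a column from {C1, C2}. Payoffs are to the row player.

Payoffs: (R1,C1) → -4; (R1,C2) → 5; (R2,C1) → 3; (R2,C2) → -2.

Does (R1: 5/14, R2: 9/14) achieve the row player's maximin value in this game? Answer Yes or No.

Against C1 this mix gives (5/14)·(-4) + (9/14)·3 = 1/2.
Against C2 this mix gives (5/14)·5 + (9/14)·(-2) = 1/2.
All of the column player's active replies (C1, C2) yield 1/2, and no column does worse for the row player. The mix makes the column player indifferent and guarantees 1/2, so it is optimal.

Yes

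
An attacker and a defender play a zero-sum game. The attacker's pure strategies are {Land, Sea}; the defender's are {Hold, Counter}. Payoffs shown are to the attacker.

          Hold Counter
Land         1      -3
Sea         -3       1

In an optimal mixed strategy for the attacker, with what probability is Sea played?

Row minima: Land → -3, Sea → -3; maximin = -3.
Column maxima: Hold → 1, Counter → 1; minimax = 1.
-3 ≠ 1, so there is no saddle point; optimal play is mixed.
Let the attacker play Land with probability p. Expected payoff against Hold: 1p + (-3)(1−p) = 4p − 3; against Counter: (-3)p + 1(1−p) = −4p + 1.
Setting these equal: 4p − 3 = −4p + 1 ⇒ 8p = 4 ⇒ p = 1/2, and the value is (4)·(1/2) − 3 = -1.
For the defender: with q = P(Hold), equating Land's and Sea's payoffs gives 4q − 3 = −4q + 1 ⇒ q = 1/2.

1/2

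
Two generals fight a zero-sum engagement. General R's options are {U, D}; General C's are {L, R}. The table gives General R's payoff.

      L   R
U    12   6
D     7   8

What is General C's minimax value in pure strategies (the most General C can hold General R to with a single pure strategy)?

8

Column maxima: L → 12, R → 8.
The smallest of these is 8.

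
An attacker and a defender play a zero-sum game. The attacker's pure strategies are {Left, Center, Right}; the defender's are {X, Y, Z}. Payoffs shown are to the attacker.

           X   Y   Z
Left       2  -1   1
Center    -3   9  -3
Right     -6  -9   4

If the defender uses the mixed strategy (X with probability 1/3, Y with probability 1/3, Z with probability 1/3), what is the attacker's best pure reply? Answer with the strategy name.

Center

Expected payoff of Left: (1/3)·2 + (1/3)·(-1) + (1/3)·1 = 2/3.
Expected payoff of Center: (1/3)·(-3) + (1/3)·9 + (1/3)·(-3) = 1.
Expected payoff of Right: (1/3)·(-6) + (1/3)·(-9) + (1/3)·4 = -11/3.
The largest is 1, so the attacker's best response is Center.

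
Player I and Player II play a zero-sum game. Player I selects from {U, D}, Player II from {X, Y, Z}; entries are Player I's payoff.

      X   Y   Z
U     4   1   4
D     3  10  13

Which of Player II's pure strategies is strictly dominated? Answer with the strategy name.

Y holds Player I's payoff strictly below Z in every row: 1 < 4, 10 < 13.
So Z is strictly dominated for Player II.

Z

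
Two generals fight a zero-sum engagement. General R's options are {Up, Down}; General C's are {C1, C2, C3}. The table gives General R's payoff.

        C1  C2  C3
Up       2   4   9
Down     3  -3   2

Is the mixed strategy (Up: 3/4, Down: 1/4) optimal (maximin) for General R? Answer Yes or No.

Against C1 this mix gives (3/4)·2 + (1/4)·3 = 9/4.
Against C2 this mix gives (3/4)·4 + (1/4)·(-3) = 9/4.
Against C3 this mix gives (3/4)·9 + (1/4)·2 = 29/4.
All of General C's active replies (C1, C2) yield 9/4, and no column does worse for General R. The mix makes General C indifferent and guarantees 9/4, so it is optimal.

Yes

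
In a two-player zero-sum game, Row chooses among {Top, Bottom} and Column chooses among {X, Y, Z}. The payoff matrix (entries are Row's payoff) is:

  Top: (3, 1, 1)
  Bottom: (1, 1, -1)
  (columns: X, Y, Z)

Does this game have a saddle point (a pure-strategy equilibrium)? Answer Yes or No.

Yes

Row minima: Top → 1, Bottom → -1; maximin = 1.
Column maxima: X → 3, Y → 1, Z → 1; minimax = 1.
maximin = minimax = 1, so a saddle point exists.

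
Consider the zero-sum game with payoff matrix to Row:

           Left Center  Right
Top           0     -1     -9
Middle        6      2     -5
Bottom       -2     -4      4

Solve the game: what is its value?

Row minima: Top → -9, Middle → -5, Bottom → -4; maximin = -4.
Column maxima: Left → 6, Center → 2, Right → 4; minimax = 2.
-4 ≠ 2, so there is no saddle point; optimal play is mixed.
Top is strictly dominated by Middle, so Row never plays it.
Left is strictly dominated by Center (it gives Row strictly more in every row), so Column never plays it.
On the remaining 2×2 (Middle, Bottom vs Center, Right):
Let Row play Middle with probability p. Expected payoff against Center: 2p + (-4)(1−p) = 6p − 4; against Right: (-5)p + 4(1−p) = −9p + 4.
Setting these equal: 6p − 4 = −9p + 4 ⇒ 15p = 8 ⇒ p = 8/15, and the value is (6)·(8/15) − 4 = -4/5.
For Column: with q = P(Center), equating Middle's and Bottom's payoffs gives 7q − 5 = −8q + 4 ⇒ q = 3/5.

-4/5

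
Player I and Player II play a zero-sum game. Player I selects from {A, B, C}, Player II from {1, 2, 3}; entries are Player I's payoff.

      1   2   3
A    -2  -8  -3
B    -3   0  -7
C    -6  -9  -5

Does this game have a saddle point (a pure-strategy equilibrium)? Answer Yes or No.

No

Row minima: A → -8, B → -7, C → -9; maximin = -7.
Column maxima: 1 → -2, 2 → 0, 3 → -3; minimax = -3.
-7 ≠ -3, so no pure-strategy equilibrium exists.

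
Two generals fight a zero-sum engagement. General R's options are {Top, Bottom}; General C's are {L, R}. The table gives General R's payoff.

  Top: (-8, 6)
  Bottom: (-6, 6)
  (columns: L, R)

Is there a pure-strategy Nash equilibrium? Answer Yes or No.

Row minima: Top → -8, Bottom → -6; maximin = -6.
Column maxima: L → -6, R → 6; minimax = -6.
maximin = minimax = -6, so a saddle point exists.

Yes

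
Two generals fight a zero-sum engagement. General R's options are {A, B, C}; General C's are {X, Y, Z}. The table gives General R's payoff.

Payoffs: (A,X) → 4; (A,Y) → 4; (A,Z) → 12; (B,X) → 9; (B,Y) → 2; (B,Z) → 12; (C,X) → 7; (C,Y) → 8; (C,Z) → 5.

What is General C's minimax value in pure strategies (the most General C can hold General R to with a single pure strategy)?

8

Column maxima: X → 9, Y → 8, Z → 12.
The smallest of these is 8.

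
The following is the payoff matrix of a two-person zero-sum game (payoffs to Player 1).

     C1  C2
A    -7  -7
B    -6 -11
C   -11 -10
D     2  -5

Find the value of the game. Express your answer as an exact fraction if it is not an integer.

-5

Row minima: A → -7, B → -11, C → -11, D → -5; maximin = -5.
Column maxima: C1 → 2, C2 → -5; minimax = -5.
Since maximin = minimax = -5, there is a saddle point and the value is -5.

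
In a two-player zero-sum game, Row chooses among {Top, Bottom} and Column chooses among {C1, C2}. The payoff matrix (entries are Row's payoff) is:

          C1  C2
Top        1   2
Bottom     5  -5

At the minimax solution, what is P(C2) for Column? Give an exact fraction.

4/11

Row minima: Top → 1, Bottom → -5; maximin = 1.
Column maxima: C1 → 5, C2 → 2; minimax = 2.
1 ≠ 2, so there is no saddle point; optimal play is mixed.
Let Row play Top with probability p. Expected payoff against C1: 1p + 5(1−p) = −4p + 5; against C2: 2p + (-5)(1−p) = 7p − 5.
Setting these equal: −4p + 5 = 7p − 5 ⇒ −11p = -10 ⇒ p = 10/11, and the value is (-4)·(10/11) + 5 = 15/11.
For Column: with q = P(C1), equating Top's and Bottom's payoffs gives −q + 2 = 10q − 5 ⇒ q = 7/11.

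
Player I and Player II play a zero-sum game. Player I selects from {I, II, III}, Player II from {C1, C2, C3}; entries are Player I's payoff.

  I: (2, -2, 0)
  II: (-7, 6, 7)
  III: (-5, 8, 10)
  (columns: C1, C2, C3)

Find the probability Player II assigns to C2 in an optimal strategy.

Row minima: I → -2, II → -7, III → -5; maximin = -2.
Column maxima: C1 → 2, C2 → 8, C3 → 10; minimax = 2.
-2 ≠ 2, so there is no saddle point; optimal play is mixed.
II is strictly dominated by III, so Player I never plays it.
C3 is strictly dominated by C2 (it gives Player I strictly more in every row), so Player II never plays it.
On the remaining 2×2 (I, III vs C1, C2):
Let Player I play I with probability p. Expected payoff against C1: 2p + (-5)(1−p) = 7p − 5; against C2: (-2)p + 8(1−p) = −10p + 8.
Setting these equal: 7p − 5 = −10p + 8 ⇒ 17p = 13 ⇒ p = 13/17, and the value is (7)·(13/17) − 5 = 6/17.
For Player II: with q = P(C1), equating I's and III's payoffs gives 4q − 2 = −13q + 8 ⇒ q = 10/17.

7/17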